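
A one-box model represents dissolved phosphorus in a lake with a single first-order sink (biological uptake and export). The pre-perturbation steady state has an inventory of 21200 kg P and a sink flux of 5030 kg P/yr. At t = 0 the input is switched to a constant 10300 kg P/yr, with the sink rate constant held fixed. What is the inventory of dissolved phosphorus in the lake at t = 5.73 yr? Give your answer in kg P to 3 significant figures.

τ = M₀/F₀ = 21200/5030 = 4.215 yr; rate constant k = 1/τ.
New steady state M_∞ = F₁/k = F₁·τ = 10300 × 4.215 = 43412 kg P.
M(t) = M_∞ + (M₀ − M_∞)·e^(−t/τ); t/τ = 5.73/4.215 = 1.360, so e^(−t/τ) = 0.2568.
M(t) = 43412 − 22210 × 0.2568 = 37708 kg P.

37700 kg P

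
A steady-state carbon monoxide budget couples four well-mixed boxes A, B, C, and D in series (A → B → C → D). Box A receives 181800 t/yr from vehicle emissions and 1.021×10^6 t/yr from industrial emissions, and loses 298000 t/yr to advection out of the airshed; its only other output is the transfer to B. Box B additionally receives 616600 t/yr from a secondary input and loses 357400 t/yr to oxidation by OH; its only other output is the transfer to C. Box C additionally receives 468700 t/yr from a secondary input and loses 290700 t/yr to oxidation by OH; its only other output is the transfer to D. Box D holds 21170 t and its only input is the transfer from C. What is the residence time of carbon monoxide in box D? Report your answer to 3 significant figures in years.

Box A: F(A→B) = (181800 + 1.021×10^6) − 298000 = 904800 t/yr.
Box B: F(B→C) = (904800 + 616600) − 357400 = 1.1640×10^6 t/yr.
Box C: F(C→D) = (1.1640×10^6 + 468700) − 290700 = 1.3420×10^6 t/yr.
Box D throughput = its input = 1.3420×10^6 t/yr; τ = 21170 / 1.3420×10^6 = 0.01577 yr.

0.0158 yr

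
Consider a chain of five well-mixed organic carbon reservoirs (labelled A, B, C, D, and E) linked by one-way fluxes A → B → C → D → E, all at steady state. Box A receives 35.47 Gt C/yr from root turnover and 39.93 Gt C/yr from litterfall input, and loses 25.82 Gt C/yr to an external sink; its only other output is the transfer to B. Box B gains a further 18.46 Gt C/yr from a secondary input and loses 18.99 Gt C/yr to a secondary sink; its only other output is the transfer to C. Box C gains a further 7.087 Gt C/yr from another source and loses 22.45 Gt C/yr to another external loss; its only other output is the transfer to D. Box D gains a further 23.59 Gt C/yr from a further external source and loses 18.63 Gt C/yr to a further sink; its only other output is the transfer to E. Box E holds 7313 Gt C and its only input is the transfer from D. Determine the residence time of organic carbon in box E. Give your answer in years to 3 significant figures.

Box A: F(A→B) = (35.47 + 39.93) − 25.82 = 49.580 Gt C/yr.
Box B: F(B→C) = (49.580 + 18.46) − 18.99 = 49.050 Gt C/yr.
Box C: F(C→D) = (49.050 + 7.087) − 22.45 = 33.687 Gt C/yr.
Box D: F(D→E) = (33.687 + 23.59) − 18.63 = 38.647 Gt C/yr.
Box E throughput = its input = 38.647 Gt C/yr; τ = 7313 / 38.647 = 189.2 yr.

189 yr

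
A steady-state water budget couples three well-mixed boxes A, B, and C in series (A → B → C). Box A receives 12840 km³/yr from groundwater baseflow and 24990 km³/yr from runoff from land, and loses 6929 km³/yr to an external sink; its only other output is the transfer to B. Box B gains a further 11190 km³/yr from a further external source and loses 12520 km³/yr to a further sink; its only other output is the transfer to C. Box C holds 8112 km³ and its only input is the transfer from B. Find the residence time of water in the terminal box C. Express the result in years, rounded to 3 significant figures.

Box A: F(A→B) = (12840 + 24990) − 6929 = 30901 km³/yr.
Box B: F(B→C) = (30901 + 11190) − 12520 = 29571 km³/yr.
Box C throughput = its input = 29571 km³/yr; τ = 8112 / 29571 = 0.2743 yr.

0.274 yr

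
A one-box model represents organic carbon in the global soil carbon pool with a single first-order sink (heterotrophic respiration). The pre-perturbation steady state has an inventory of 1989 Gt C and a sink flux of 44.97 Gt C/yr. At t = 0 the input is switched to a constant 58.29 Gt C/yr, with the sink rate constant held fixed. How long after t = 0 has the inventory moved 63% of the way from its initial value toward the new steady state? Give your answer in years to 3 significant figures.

τ = M₀/F₀ = 1989/44.97 = 44.23 yr.
The remaining gap fraction is e^(−t/τ); 63% covered ⇒ e^(−t/τ) = 0.370.
t = −τ ln(0.370) = 44.23 × 0.9943 = 43.98 yr.

44.0 yr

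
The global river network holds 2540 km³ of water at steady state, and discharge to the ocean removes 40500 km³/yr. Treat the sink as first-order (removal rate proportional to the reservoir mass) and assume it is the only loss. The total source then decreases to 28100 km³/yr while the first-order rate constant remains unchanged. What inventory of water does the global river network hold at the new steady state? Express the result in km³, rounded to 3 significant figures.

Rate constant k = F/M = 40500 / 2540 = 15.94 yr⁻¹.
At the new steady state, source = k·M_new ⇒ M_new = 28100 / 15.94 = 1762 km³.
(Equivalently M_new = M × F_new/F_old = 2540 × 28100/40500.)

1760 km³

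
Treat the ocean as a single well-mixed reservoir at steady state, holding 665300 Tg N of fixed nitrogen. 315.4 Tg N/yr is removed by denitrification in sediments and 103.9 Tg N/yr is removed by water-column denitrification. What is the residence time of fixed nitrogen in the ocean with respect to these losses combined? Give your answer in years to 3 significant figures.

1590 yr

Total removal = 315.4 + 103.9 = 419.30 Tg N/yr.
τ = M / ΣF_out = 665300 / 419.30 = 1587 yr.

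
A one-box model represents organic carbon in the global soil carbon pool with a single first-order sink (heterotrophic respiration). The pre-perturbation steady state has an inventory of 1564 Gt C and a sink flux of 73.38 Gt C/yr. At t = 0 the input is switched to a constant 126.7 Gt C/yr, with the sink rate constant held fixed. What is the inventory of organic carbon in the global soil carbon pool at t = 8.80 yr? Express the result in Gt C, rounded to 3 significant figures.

1950 Gt C

Residence time τ = M₀/F₀ = 21.31 yr. The eventual steady state is M_∞ = M₀·(F₁/F₀) = 1564 × 126.7/73.38 = 2700.4 Gt C.
The anomaly ΔM(t) = M(t) − M_∞ decays as ΔM₀·e^(−t/τ) with ΔM₀ = 1564 − 2700.4 = −1136 Gt C.
At t = 8.80 yr, e^(−t/τ) = e^(−0.4129) = 0.6617, so ΔM = −752.0 Gt C and M = 2700.4 − 752.0 = 1948.4 Gt C.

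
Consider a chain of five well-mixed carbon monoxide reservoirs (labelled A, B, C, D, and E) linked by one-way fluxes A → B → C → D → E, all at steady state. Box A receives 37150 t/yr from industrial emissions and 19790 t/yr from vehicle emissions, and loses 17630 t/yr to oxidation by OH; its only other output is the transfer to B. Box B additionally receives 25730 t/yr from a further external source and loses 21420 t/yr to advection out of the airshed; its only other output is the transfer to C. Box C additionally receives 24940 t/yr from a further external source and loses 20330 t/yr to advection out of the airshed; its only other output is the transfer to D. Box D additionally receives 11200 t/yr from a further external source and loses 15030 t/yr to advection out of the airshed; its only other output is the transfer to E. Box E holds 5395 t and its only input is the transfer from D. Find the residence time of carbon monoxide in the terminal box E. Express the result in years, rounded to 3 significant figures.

0.122 yr

Box A: F(A→B) = (37150 + 19790) − 17630 = 39310 t/yr.
Box B: F(B→C) = (39310 + 25730) − 21420 = 43620 t/yr.
Box C: F(C→D) = (43620 + 24940) − 20330 = 48230 t/yr.
Box D: F(D→E) = (48230 + 11200) − 15030 = 44400 t/yr.
Box E throughput = its input = 44400 t/yr; τ = 5395 / 44400 = 0.1215 yr.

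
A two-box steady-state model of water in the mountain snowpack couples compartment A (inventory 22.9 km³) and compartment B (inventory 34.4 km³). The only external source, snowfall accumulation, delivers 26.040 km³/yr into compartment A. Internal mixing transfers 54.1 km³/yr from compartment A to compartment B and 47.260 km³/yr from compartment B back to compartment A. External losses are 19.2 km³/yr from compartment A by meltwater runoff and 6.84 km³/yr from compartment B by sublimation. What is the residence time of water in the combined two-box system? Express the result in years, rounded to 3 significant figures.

Residence time in the combined system uses the total inventory and the total *external* removal — internal exchanges between the two boxes cancel.
M_total = 22.9 + 34.4 = 57.300 km³.
ΣF_external_out = 19.2 + 6.84 = 26.040 km³/yr.
τ = M_total / ΣF_ext = 57.300 / 26.040 = 2.200 yr.

2.20 yr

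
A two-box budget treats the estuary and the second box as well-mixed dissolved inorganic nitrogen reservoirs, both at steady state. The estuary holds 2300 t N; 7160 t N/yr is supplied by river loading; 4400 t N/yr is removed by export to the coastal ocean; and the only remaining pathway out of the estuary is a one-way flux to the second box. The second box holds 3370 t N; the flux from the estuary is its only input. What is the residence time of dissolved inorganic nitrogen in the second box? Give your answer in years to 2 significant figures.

1.2 yr

Balance the estuary: ΣF_in = 7160.0 t N/yr.
Flux to the second box = ΣF_in − (4400) = 2760.0 t N/yr.
At steady state the output of the second box equals its input, 2760.0 t N/yr.
τ = M / F = 3370 / 2760.0 = 1.221 yr.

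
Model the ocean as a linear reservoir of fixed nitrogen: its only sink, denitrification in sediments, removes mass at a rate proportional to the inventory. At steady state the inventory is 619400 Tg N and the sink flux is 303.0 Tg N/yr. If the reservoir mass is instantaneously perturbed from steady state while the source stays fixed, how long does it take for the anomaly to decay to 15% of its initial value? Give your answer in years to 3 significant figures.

3880 yr

For a linear reservoir the anomaly decays as exp(−t/τ) with τ = M/F = 619400/303.0 = 2044 yr.
exp(−t/τ) = 0.15 ⇒ t = −τ ln(0.15) = 2044 × 1.897 = 3878 yr.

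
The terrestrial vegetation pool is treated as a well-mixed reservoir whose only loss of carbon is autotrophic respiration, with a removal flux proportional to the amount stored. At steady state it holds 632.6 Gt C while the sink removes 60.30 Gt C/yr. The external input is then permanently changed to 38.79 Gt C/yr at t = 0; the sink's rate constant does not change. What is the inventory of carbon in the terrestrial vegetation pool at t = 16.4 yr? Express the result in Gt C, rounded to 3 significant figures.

The sink rate constant is k = F₀/M₀ = 60.30/632.6 = 0.09532 yr⁻¹.
Solving dM/dt = F₁ − kM with M(0) = M₀ gives M(t) = F₁/k + (M₀ − F₁/k)·e^(−kt).
F₁/k = 38.79/0.09532 = 406.94 Gt C; kt = 0.09532 × 16.4 = 1.563, e^(−kt) = 0.2095.
M(16.4) = 406.94 + (632.6 − 406.94) × 0.2095 = 406.94 + 47.26 = 454.21 Gt C.

454 Gt C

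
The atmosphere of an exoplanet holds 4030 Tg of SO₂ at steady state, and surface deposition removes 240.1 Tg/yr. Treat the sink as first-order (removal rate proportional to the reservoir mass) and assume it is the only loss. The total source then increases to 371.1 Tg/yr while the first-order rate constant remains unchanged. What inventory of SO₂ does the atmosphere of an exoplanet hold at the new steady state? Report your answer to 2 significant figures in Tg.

Rate constant k = F/M = 240.1 / 4030 = 0.05958 yr⁻¹.
At the new steady state, source = k·M_new ⇒ M_new = 371.1 / 0.05958 = 6229 Tg.
(Equivalently M_new = M × F_new/F_old = 4030 × 371.1/240.1.)

6200 Tg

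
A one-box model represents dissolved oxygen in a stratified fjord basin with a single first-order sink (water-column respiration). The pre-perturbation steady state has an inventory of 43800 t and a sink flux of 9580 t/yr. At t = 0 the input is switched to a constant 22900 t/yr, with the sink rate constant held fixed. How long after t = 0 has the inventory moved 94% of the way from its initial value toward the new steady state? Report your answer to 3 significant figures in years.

12.9 yr

τ = M₀/F₀ = 43800/9580 = 4.572 yr.
The remaining gap fraction is e^(−t/τ); 94% covered ⇒ e^(−t/τ) = 0.0600.
t = −τ ln(0.0600) = 4.572 × 2.813 = 12.86 yr.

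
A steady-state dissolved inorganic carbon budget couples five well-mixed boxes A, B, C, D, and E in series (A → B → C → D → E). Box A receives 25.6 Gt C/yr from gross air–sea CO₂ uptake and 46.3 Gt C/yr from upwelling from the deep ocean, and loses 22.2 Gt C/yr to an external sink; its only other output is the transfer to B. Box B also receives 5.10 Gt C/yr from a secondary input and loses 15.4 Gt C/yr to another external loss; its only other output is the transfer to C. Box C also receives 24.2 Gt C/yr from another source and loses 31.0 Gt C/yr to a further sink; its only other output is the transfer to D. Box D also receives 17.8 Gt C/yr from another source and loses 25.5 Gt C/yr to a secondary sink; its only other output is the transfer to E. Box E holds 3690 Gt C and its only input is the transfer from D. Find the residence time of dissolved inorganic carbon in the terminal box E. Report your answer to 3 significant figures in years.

Box A: F(A→B) = (25.6 + 46.3) − 22.2 = 49.700 Gt C/yr.
Box B: F(B→C) = (49.700 + 5.10) − 15.4 = 39.400 Gt C/yr.
Box C: F(C→D) = (39.400 + 24.2) − 31.0 = 32.600 Gt C/yr.
Box D: F(D→E) = (32.600 + 17.8) − 25.5 = 24.900 Gt C/yr.
Box E throughput = its input = 24.900 Gt C/yr; τ = 3690 / 24.900 = 148.2 yr.

148 yr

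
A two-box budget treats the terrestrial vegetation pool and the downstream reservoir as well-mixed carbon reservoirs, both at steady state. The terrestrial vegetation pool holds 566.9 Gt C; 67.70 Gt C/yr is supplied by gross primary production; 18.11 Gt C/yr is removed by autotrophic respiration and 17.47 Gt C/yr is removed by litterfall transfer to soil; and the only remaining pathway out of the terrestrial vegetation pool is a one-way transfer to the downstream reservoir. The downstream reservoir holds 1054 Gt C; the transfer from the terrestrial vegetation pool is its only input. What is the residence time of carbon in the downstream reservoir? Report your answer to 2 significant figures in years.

33 yr

Balance the terrestrial vegetation pool: ΣF_in = 67.700 Gt C/yr.
Transfer to the downstream reservoir = ΣF_in − (18.11 + 17.47) = 32.120 Gt C/yr.
At steady state the output of the downstream reservoir equals its input, 32.120 Gt C/yr.
τ = M / F = 1054 / 32.120 = 32.81 yr.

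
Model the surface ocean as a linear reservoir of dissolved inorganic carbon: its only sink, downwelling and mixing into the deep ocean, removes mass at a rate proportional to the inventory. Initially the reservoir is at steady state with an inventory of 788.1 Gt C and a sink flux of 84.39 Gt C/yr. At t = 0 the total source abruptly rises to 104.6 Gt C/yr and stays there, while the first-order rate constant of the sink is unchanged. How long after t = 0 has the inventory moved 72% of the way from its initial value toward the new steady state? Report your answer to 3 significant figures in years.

τ = M₀/F₀ = 788.1/84.39 = 9.339 yr.
The remaining gap fraction is e^(−t/τ); 72% covered ⇒ e^(−t/τ) = 0.280.
t = −τ ln(0.280) = 9.339 × 1.273 = 11.89 yr.

11.9 yr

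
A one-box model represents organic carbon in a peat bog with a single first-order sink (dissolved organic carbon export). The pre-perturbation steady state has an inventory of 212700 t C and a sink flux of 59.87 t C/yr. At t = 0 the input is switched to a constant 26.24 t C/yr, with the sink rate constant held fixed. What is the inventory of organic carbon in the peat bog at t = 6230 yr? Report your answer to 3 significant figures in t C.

Residence time τ = M₀/F₀ = 3553 yr. The eventual steady state is M_∞ = M₀·(F₁/F₀) = 212700 × 26.24/59.87 = 93223 t C.
The anomaly ΔM(t) = M(t) − M_∞ decays as ΔM₀·e^(−t/τ) with ΔM₀ = 212700 − 93223 = 119500 t C.
At t = 6230 yr, e^(−t/τ) = e^(−1.754) = 0.1731, so ΔM = 20690 t C and M = 93223 + 20690 = 113910 t C.

114000 t C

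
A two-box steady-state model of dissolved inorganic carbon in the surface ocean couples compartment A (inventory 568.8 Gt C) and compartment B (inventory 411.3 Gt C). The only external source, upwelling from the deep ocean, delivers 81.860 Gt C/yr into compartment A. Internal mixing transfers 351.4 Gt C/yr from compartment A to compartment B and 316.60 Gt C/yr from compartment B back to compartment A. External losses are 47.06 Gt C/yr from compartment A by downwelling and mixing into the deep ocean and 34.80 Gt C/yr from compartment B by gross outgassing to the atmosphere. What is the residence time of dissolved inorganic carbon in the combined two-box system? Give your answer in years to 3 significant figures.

Treat the two boxes together as one reservoir: the mixing fluxes between them are internal recycling, so τ = ΣM / Σ(external losses).
M_total = 568.8 + 411.3 = 980.10 Gt C.
ΣF_external_out = 47.06 + 34.80 = 81.860 Gt C/yr.
τ = M_total / ΣF_ext = 980.10 / 81.860 = 11.97 yr.

12.0 yr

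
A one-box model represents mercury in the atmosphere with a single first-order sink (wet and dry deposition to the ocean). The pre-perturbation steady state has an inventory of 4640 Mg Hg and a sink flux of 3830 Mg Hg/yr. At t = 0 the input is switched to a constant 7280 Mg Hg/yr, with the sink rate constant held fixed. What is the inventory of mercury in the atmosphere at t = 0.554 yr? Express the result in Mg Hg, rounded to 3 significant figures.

6170 Mg Hg

τ = M₀/F₀ = 4640/3830 = 1.211 yr; rate constant k = 1/τ.
New steady state M_∞ = F₁/k = F₁·τ = 7280 × 1.211 = 8819.6 Mg Hg.
M(t) = M_∞ + (M₀ − M_∞)·e^(−t/τ); t/τ = 0.554/1.211 = 0.4573, so e^(−t/τ) = 0.6330.
M(t) = 8819.6 − 4180 × 0.6330 = 6173.9 Mg Hg.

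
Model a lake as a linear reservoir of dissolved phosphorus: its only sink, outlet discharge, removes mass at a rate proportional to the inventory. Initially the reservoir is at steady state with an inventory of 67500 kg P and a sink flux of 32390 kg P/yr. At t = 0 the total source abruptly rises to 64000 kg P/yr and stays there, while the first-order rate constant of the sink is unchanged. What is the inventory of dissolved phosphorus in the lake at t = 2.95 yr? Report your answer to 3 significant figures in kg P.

Residence time τ = M₀/F₀ = 2.084 yr. The eventual steady state is M_∞ = M₀·(F₁/F₀) = 67500 × 64000/32390 = 133370 kg P.
The anomaly ΔM(t) = M(t) − M_∞ decays as ΔM₀·e^(−t/τ) with ΔM₀ = 67500 − 133370 = −65870 kg P.
At t = 2.95 yr, e^(−t/τ) = e^(−1.416) = 0.2428, so ΔM = −15990 kg P and M = 133370 − 15990 = 117380 kg P.

117000 kg P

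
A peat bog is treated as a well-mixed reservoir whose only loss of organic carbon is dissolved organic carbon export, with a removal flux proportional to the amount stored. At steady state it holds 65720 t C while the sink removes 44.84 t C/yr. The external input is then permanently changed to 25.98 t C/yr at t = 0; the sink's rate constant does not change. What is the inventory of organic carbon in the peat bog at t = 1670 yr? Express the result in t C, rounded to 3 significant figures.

46900 t C

The sink rate constant is k = F₀/M₀ = 44.84/65720 = 0.0006823 yr⁻¹.
Solving dM/dt = F₁ − kM with M(0) = M₀ gives M(t) = F₁/k + (M₀ − F₁/k)·e^(−kt).
F₁/k = 25.98/0.0006823 = 38078 t C; kt = 0.0006823 × 1670 = 1.139, e^(−kt) = 0.3200.
M(1670) = 38078 + (65720 − 38078) × 0.3200 = 38078 + 8846 = 46923 t C.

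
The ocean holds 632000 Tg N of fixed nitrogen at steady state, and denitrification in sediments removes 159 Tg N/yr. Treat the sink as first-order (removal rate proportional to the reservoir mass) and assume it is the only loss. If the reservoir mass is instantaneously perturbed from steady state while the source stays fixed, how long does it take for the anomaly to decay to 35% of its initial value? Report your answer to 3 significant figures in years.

For a linear reservoir the anomaly decays as exp(−t/τ) with τ = M/F = 632000/159 = 3975 yr.
exp(−t/τ) = 0.35 ⇒ t = −τ ln(0.35) = 3975 × 1.050 = 4173 yr.

4170 yr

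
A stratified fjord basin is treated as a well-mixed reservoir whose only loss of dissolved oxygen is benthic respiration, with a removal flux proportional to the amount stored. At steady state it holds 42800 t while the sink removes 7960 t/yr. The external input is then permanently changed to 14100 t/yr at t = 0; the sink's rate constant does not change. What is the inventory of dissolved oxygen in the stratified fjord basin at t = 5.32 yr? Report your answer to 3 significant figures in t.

The sink rate constant is k = F₀/M₀ = 7960/42800 = 0.1860 yr⁻¹.
Solving dM/dt = F₁ − kM with M(0) = M₀ gives M(t) = F₁/k + (M₀ − F₁/k)·e^(−kt).
F₁/k = 14100/0.1860 = 75814 t; kt = 0.1860 × 5.32 = 0.9894, e^(−kt) = 0.3718.
M(5.32) = 75814 + (42800 − 75814) × 0.3718 = 75814 − 12270 = 63540 t.

63500 t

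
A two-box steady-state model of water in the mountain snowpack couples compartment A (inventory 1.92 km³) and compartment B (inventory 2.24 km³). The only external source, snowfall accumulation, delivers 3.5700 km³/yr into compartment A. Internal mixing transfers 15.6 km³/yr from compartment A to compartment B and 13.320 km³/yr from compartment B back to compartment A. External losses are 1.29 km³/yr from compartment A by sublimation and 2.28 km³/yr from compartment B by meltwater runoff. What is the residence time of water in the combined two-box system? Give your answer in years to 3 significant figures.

Treat the two boxes together as one reservoir: the mixing fluxes between them are internal recycling, so τ = ΣM / Σ(external losses).
M_total = 1.92 + 2.24 = 4.1600 km³.
ΣF_external_out = 1.29 + 2.28 = 3.5700 km³/yr.
τ = M_total / ΣF_ext = 4.1600 / 3.5700 = 1.165 yr.

1.17 yr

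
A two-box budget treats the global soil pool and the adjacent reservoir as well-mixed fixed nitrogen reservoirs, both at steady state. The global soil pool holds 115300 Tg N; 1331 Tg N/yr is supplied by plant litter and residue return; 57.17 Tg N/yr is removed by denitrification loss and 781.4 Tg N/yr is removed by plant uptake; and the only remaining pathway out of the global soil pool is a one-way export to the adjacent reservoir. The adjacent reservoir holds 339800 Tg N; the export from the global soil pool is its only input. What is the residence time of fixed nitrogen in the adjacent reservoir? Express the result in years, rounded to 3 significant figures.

Balance the global soil pool: ΣF_in = 1331.0 Tg N/yr.
Export to the adjacent reservoir = ΣF_in − (57.17 + 781.4) = 492.43 Tg N/yr.
At steady state the output of the adjacent reservoir equals its input, 492.43 Tg N/yr.
τ = M / F = 339800 / 492.43 = 690.0 yr.

690 yr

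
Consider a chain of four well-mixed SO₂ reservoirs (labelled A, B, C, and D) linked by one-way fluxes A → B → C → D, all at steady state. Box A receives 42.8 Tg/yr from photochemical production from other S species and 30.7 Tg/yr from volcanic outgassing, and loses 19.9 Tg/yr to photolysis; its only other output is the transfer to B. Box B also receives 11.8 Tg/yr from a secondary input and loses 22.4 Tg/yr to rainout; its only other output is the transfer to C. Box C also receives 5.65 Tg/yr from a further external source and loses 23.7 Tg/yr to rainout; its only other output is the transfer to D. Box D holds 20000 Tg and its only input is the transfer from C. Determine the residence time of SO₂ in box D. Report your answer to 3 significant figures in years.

Box A: F(A→B) = (42.8 + 30.7) − 19.9 = 53.600 Tg/yr.
Box B: F(B→C) = (53.600 + 11.8) − 22.4 = 43.000 Tg/yr.
Box C: F(C→D) = (43.000 + 5.65) − 23.7 = 24.950 Tg/yr.
Box D throughput = its input = 24.950 Tg/yr; τ = 20000 / 24.950 = 801.6 yr.

802 yr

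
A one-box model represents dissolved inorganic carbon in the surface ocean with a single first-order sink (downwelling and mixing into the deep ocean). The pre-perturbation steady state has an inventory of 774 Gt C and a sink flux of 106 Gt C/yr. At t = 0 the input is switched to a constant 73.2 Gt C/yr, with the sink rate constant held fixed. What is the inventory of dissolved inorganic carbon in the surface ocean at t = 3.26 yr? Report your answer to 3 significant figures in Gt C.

τ = M₀/F₀ = 774/106 = 7.302 yr; rate constant k = 1/τ.
New steady state M_∞ = F₁/k = F₁·τ = 73.2 × 7.302 = 534.50 Gt C.
M(t) = M_∞ + (M₀ − M_∞)·e^(−t/τ); t/τ = 3.26/7.302 = 0.4465, so e^(−t/τ) = 0.6399.
M(t) = 534.50 + 239.5 × 0.6399 = 687.75 Gt C.

688 Gt C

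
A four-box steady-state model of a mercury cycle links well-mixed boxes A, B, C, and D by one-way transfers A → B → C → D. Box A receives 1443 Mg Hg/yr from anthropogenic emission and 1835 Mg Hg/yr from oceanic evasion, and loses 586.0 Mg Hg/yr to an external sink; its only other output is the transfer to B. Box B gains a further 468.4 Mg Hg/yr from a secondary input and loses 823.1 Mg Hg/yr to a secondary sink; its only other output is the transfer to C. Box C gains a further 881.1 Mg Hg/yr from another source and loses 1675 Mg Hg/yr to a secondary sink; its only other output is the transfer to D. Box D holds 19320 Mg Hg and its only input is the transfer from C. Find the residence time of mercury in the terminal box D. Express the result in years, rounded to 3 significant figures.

12.5 yr

Box A: F(A→B) = (1443 + 1835) − 586.0 = 2692.0 Mg Hg/yr.
Box B: F(B→C) = (2692.0 + 468.4) − 823.1 = 2337.3 Mg Hg/yr.
Box C: F(C→D) = (2337.3 + 881.1) − 1675 = 1543.4 Mg Hg/yr.
Box D throughput = its input = 1543.4 Mg Hg/yr; τ = 19320 / 1543.4 = 12.52 yr.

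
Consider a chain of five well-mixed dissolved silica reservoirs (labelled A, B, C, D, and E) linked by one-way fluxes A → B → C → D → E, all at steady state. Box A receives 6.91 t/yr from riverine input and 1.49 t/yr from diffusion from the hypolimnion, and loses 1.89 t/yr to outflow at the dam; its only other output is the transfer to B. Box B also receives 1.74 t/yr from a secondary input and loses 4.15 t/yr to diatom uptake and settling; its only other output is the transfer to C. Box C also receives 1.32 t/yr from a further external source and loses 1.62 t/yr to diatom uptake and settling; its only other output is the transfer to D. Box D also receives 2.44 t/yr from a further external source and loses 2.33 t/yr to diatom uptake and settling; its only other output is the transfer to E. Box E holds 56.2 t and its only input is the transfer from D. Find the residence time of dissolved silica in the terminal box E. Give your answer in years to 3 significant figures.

14.4 yr

Box A: F(A→B) = (6.91 + 1.49) − 1.89 = 6.5100 t/yr.
Box B: F(B→C) = (6.5100 + 1.74) − 4.15 = 4.1000 t/yr.
Box C: F(C→D) = (4.1000 + 1.32) − 1.62 = 3.8000 t/yr.
Box D: F(D→E) = (3.8000 + 2.44) − 2.33 = 3.9100 t/yr.
Box E throughput = its input = 3.9100 t/yr; τ = 56.2 / 3.9100 = 14.37 yr.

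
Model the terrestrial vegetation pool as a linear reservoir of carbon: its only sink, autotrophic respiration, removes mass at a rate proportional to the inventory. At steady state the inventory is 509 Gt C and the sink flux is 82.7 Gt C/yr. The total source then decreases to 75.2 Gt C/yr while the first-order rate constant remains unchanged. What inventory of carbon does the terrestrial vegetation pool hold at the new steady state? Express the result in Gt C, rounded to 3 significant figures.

Rate constant k = F/M = 82.7 / 509 = 0.1625 yr⁻¹.
At the new steady state, source = k·M_new ⇒ M_new = 75.2 / 0.1625 = 462.8 Gt C.
(Equivalently M_new = M × F_new/F_old = 509 × 75.2/82.7.)

463 Gt C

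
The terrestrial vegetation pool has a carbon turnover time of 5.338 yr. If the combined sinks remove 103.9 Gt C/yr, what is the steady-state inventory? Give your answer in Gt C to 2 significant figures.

550 Gt C

τ = M/F ⇒ M = τ × F = 5.338 × 103.9 = 554.6 Gt C.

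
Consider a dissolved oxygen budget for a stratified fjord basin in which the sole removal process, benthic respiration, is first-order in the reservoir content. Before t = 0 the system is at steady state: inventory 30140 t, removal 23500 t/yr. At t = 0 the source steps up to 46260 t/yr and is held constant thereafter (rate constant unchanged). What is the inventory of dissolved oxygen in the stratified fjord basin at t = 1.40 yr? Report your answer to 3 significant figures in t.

Residence time τ = M₀/F₀ = 1.283 yr. The eventual steady state is M_∞ = M₀·(F₁/F₀) = 30140 × 46260/23500 = 59331 t.
The anomaly ΔM(t) = M(t) − M_∞ decays as ΔM₀·e^(−t/τ) with ΔM₀ = 30140 − 59331 = −29190 t.
At t = 1.40 yr, e^(−t/τ) = e^(−1.092) = 0.3357, so ΔM = −9799 t and M = 59331 − 9799 = 49532 t.

49500 t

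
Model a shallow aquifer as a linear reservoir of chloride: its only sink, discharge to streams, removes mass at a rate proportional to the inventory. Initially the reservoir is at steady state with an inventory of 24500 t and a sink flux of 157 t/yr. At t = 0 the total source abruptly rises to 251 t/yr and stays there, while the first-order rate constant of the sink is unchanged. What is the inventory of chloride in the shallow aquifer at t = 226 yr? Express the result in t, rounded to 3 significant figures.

35700 t

Residence time τ = M₀/F₀ = 156.1 yr. The eventual steady state is M_∞ = M₀·(F₁/F₀) = 24500 × 251/157 = 39169 t.
The anomaly ΔM(t) = M(t) − M_∞ decays as ΔM₀·e^(−t/τ) with ΔM₀ = 24500 − 39169 = −14670 t.
At t = 226 yr, e^(−t/τ) = e^(−1.448) = 0.2350, so ΔM = −3447 t and M = 39169 − 3447 = 35722 t.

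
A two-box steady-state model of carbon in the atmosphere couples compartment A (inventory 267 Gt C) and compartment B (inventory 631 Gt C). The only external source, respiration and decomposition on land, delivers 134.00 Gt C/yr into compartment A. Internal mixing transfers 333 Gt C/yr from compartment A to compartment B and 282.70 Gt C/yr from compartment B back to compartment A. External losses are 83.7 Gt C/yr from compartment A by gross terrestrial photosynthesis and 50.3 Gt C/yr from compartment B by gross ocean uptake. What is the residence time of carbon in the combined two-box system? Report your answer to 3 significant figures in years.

6.70 yr

For the system as a whole, the A↔B exchange is internal and contributes nothing to the throughput; only the external sinks remove mass.
M_total = 267 + 631 = 898.00 Gt C.
ΣF_external_out = 83.7 + 50.3 = 134.00 Gt C/yr.
τ = M_total / ΣF_ext = 898.00 / 134.00 = 6.701 yr.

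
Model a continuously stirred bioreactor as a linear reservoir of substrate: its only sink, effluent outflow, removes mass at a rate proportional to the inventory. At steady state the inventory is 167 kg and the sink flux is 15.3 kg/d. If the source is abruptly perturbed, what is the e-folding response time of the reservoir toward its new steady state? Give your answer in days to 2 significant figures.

For a linear reservoir the response time equals the residence time τ = M/F.
τ = 167 / 15.3 = 10.92 d.

11 d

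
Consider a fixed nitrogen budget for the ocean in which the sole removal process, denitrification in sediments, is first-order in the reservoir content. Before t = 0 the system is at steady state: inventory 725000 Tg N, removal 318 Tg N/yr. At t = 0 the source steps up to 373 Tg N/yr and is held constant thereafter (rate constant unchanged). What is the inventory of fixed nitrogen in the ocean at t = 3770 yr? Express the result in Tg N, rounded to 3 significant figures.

The sink rate constant is k = F₀/M₀ = 318/725000 = 0.0004386 yr⁻¹.
Solving dM/dt = F₁ − kM with M(0) = M₀ gives M(t) = F₁/k + (M₀ − F₁/k)·e^(−kt).
F₁/k = 373/0.0004386 = 850390 Tg N; kt = 0.0004386 × 3770 = 1.654, e^(−kt) = 0.1914.
M(3770) = 850390 + (725000 − 850390) × 0.1914 = 850390 − 24000 = 826400 Tg N.

826000 Tg N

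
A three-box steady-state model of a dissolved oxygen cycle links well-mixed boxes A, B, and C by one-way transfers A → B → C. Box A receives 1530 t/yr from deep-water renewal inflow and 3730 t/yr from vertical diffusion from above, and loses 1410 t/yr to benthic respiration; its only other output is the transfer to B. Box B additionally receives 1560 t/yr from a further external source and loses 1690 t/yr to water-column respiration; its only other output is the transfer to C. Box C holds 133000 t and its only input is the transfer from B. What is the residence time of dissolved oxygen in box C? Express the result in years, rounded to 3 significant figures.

Box A: F(A→B) = (1530 + 3730) − 1410 = 3850.0 t/yr.
Box B: F(B→C) = (3850.0 + 1560) − 1690 = 3720.0 t/yr.
Box C throughput = its input = 3720.0 t/yr; τ = 133000 / 3720.0 = 35.75 yr.

35.8 yr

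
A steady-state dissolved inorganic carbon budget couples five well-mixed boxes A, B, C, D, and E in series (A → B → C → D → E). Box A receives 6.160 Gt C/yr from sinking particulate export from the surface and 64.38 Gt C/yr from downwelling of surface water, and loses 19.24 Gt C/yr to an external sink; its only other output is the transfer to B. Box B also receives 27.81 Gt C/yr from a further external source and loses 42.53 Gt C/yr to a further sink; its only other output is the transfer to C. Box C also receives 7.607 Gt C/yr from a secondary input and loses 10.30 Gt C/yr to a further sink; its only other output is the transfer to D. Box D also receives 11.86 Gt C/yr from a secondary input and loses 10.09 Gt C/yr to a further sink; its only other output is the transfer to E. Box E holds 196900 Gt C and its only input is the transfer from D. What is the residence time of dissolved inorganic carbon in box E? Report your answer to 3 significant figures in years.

Box A: F(A→B) = (6.160 + 64.38) − 19.24 = 51.300 Gt C/yr.
Box B: F(B→C) = (51.300 + 27.81) − 42.53 = 36.580 Gt C/yr.
Box C: F(C→D) = (36.580 + 7.607) − 10.30 = 33.887 Gt C/yr.
Box D: F(D→E) = (33.887 + 11.86) − 10.09 = 35.657 Gt C/yr.
Box E throughput = its input = 35.657 Gt C/yr; τ = 196900 / 35.657 = 5522 yr.

5520 yr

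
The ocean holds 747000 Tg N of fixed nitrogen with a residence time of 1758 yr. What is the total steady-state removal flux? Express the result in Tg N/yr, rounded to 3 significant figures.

F = M / τ = 747000 / 1758 = 424.9 Tg N/yr.

425 Tg N/yr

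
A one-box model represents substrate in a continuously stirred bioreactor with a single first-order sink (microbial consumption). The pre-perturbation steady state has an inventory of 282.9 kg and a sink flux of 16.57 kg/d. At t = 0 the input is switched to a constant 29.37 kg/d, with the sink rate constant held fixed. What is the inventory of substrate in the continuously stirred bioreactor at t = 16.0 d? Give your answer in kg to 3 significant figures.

416 kg

Residence time τ = M₀/F₀ = 17.07 d. The eventual steady state is M_∞ = M₀·(F₁/F₀) = 282.9 × 29.37/16.57 = 501.43 kg.
The anomaly ΔM(t) = M(t) − M_∞ decays as ΔM₀·e^(−t/τ) with ΔM₀ = 282.9 − 501.43 = −218.5 kg.
At t = 16.0 d, e^(−t/τ) = e^(−0.9372) = 0.3917, so ΔM = −85.61 kg and M = 501.43 − 85.61 = 415.83 kg.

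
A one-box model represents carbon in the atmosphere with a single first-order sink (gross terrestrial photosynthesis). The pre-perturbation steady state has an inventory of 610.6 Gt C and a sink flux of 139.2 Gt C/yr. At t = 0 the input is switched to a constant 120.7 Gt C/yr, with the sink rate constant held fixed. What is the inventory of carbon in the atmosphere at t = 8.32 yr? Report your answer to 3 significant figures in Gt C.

542 Gt C

The sink rate constant is k = F₀/M₀ = 139.2/610.6 = 0.2280 yr⁻¹.
Solving dM/dt = F₁ − kM with M(0) = M₀ gives M(t) = F₁/k + (M₀ − F₁/k)·e^(−kt).
F₁/k = 120.7/0.2280 = 529.45 Gt C; kt = 0.2280 × 8.32 = 1.897, e^(−kt) = 0.1501.
M(8.32) = 529.45 + (610.6 − 529.45) × 0.1501 = 529.45 + 12.18 = 541.63 Gt C.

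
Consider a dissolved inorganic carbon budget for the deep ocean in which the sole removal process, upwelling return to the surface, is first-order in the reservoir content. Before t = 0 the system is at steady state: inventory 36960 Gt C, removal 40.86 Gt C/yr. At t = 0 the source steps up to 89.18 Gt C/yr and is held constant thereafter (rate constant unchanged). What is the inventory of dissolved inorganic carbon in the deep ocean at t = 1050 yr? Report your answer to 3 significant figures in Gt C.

Residence time τ = M₀/F₀ = 904.6 yr. The eventual steady state is M_∞ = M₀·(F₁/F₀) = 36960 × 89.18/40.86 = 80668 Gt C.
The anomaly ΔM(t) = M(t) − M_∞ decays as ΔM₀·e^(−t/τ) with ΔM₀ = 36960 − 80668 = −43710 Gt C.
At t = 1050 yr, e^(−t/τ) = e^(−1.161) = 0.3132, so ΔM = −13690 Gt C and M = 80668 − 13690 = 66977 Gt C.

67000 Gt C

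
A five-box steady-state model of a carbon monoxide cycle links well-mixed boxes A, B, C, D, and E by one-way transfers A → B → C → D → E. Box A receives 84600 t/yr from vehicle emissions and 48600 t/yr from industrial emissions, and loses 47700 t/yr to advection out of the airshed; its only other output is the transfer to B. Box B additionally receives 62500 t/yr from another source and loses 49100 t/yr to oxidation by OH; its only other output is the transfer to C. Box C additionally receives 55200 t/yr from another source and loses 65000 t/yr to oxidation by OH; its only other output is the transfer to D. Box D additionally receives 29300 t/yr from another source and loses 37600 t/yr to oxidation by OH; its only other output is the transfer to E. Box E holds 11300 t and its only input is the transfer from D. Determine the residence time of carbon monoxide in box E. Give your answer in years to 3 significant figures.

Box A: F(A→B) = (84600 + 48600) − 47700 = 85500 t/yr.
Box B: F(B→C) = (85500 + 62500) − 49100 = 98900 t/yr.
Box C: F(C→D) = (98900 + 55200) − 65000 = 89100 t/yr.
Box D: F(D→E) = (89100 + 29300) − 37600 = 80800 t/yr.
Box E throughput = its input = 80800 t/yr; τ = 11300 / 80800 = 0.1399 yr.

0.140 yr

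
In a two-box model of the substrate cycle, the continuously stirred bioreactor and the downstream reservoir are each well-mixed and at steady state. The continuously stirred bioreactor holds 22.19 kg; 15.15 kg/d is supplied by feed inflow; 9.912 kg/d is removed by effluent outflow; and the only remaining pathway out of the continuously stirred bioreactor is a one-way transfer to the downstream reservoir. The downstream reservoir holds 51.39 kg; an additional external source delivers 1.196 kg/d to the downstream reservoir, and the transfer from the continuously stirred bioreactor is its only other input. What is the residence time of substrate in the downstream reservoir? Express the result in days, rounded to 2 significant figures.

8.0 d

Balance the continuously stirred bioreactor: ΣF_in = 15.150 kg/d.
Transfer to the downstream reservoir = ΣF_in − (9.912) = 5.2380 kg/d.
Total input to the downstream reservoir = 5.2380 + 1.196 = 6.4340 kg/d; at steady state this equals its total output.
τ = M / F = 51.39 / 6.4340 = 7.987 d.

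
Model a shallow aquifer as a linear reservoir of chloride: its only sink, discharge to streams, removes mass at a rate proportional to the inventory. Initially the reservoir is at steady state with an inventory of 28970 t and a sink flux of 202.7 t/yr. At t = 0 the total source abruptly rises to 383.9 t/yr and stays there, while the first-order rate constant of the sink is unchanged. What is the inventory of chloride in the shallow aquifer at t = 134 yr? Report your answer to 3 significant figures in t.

44700 t

Residence time τ = M₀/F₀ = 142.9 yr. The eventual steady state is M_∞ = M₀·(F₁/F₀) = 28970 × 383.9/202.7 = 54867 t.
The anomaly ΔM(t) = M(t) − M_∞ decays as ΔM₀·e^(−t/τ) with ΔM₀ = 28970 − 54867 = −25900 t.
At t = 134 yr, e^(−t/τ) = e^(−0.9376) = 0.3916, so ΔM = −10140 t and M = 54867 − 10140 = 44727 t.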